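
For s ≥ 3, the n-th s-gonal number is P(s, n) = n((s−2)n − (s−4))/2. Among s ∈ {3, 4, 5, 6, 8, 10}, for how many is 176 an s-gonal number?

2

s = 3: P(3, 18) = 171 and P(3, 19) = 190; 176 is not s-gonal.
s = 4: P(4, 13) = 169 and P(4, 14) = 196; 176 is not s-gonal.
s = 5: P(5, 11) = 176. ✓
s = 6: P(6, 9) = 153 and P(6, 10) = 190; 176 is not s-gonal.
s = 8: P(8, 8) = 176. ✓
s = 10: P(10, 7) = 175 and P(10, 8) = 232; 176 is not s-gonal.
Hits: s ∈ {5, 8} → 2.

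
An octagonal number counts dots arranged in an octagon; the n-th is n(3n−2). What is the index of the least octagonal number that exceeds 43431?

Solve n(3n−2) > 43431 for integer n.
The largest n with value ≤ 43431 is 120 (since 42960 ≤ 43431 < 43681), so the first above is n = 121, value 43681.

121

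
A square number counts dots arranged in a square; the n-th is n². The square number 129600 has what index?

We need n² = 129600, so n = √129600 = 360.

360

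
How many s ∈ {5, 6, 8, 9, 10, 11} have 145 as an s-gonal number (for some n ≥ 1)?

s = 5: P(5, 10) = 145. ✓
s = 6: P(6, 8) = 120 and P(6, 9) = 153; 145 is not s-gonal.
s = 8: P(8, 7) = 133 and P(8, 8) = 176; 145 is not s-gonal.
s = 9: P(9, 6) = 111 and P(9, 7) = 154; 145 is not s-gonal.
s = 10: P(10, 6) = 126 and P(10, 7) = 175; 145 is not s-gonal.
s = 11: P(11, 6) = 141 and P(11, 7) = 196; 145 is not s-gonal.
Hits: s ∈ {5} → 1.

1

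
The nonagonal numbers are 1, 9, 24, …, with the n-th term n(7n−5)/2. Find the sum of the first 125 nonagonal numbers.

2286375

Σ i(7i−5)/2 = (7Σi² − 5Σi) / 2 over i = 1..125.
Σi = 7875 and Σi² = 658875.
(7·658875 − 5·7875) / 2 = 4572750/2 = 2286375.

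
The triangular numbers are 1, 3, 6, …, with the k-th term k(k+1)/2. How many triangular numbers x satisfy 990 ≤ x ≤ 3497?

The n-th triangular number is n(n+1)/2.
Smallest index with value ≥ 990: n = 44 (giving 990).
Largest index with value ≤ 3497: n = 83 (giving 3486).
Indices 44 through 83: 40 terms.

40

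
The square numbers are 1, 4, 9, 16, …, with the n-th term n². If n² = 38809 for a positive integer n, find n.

We need n² = 38809, so n = √38809 = 197.

197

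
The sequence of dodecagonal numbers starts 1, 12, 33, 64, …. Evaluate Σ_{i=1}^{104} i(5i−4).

1880060

Σ i(5i−4) = 5Σi² − 4Σi over i = 1..104.
Σi = 5460 and Σi² = 380380.
5·380380 − 4·5460 = 1880060.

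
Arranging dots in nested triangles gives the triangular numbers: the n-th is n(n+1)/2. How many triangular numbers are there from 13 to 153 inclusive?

13

The n-th triangular number is n(n+1)/2.
Smallest index with value ≥ 13: n = 5 (giving 15).
Largest index with value ≤ 153: n = 17 (giving 153).
Indices 5 through 17: 13 terms.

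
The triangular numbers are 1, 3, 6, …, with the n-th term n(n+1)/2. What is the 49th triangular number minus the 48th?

49

Consecutive triangular numbers differ by n: T_{49} − T_{48} = 49.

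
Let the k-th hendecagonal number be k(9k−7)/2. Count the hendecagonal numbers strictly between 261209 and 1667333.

368

The n-th hendecagonal number is n(9n−7)/2.
Smallest index with value > 261209: n = 242 (giving 262691).
Largest index with value < 1667333: n = 609 (giving 1666833).
Indices 242 through 609: 368 terms.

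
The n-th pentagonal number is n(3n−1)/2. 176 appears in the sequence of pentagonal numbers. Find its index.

11

Set n(3n−1)/2 = 176, giving 3n² − n − 352 = 0.
So n = (1 + 65) / 6 = 66/6 = 11.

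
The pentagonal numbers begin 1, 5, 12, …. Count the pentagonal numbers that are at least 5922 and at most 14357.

The n-th pentagonal number is n(3n−1)/2.
Smallest index with value ≥ 5922: n = 63 (giving 5922).
Largest index with value ≤ 14357: n = 98 (giving 14357).
Indices 63 through 98: 36 terms.

36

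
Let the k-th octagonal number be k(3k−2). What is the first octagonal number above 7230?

7400

Solve n(3n−2) > 7230 for integer n.
The largest n with value ≤ 7230 is 49 (since 7105 ≤ 7230 < 7400), so the first above is n = 50, value 7400.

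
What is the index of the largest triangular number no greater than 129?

15

Solve n(n+1)/2 ≤ 129 for integer n.
n = 15 gives 120 ≤ 129, while n = 16 gives 136 > 129; so the answer is index 15.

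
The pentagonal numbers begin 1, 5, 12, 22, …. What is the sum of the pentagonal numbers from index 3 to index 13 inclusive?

1177

Σ i(3i−1)/2 = (3Σi² − Σi) / 2 over i = 3..13.
Σi = 91 − 3 = 88 and Σi² = 819 − 5 = 814.
(3·814 − 1·88) / 2 = 2354/2 = 1177.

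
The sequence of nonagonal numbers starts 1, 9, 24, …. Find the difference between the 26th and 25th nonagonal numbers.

Consecutive nonagonal numbers differ by 7n − 6: here 7·26 − 6 = 176.

176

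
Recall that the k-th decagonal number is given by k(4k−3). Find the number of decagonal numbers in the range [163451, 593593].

183

The n-th decagonal number is n(4n−3).
Smallest index with value ≥ 163451: n = 203 (giving 164227).
Largest index with value ≤ 593593: n = 385 (giving 591745).
Indices 203 through 385: 183 terms.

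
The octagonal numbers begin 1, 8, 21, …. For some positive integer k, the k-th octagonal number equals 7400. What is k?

50

Set n(3n−2) = 7400, giving 3n² − 2n − 7400 = 0.
So n = (2 + 298) / 6 = 300/6 = 50.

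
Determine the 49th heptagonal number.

The 49th heptagonal number is n(5n−3)/2 with n = 49.
49·(5·49 − 3)/2 = 49·242/2 = 49·121 = 5929.

5929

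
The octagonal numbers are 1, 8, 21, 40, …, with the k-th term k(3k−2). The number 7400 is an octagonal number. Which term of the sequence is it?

50

Set n(3n−2) = 7400, giving 3n² − 2n − 7400 = 0.
The discriminant is 4 + 12·7400 = 88804, and √88804 = 298.
So n = (2 + 298) / 6 = 300/6 = 50.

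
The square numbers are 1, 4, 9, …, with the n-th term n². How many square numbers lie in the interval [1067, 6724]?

50

The n-th square number is n².
Smallest index with value ≥ 1067: n = 33 (giving 1089).
Largest index with value ≤ 6724: n = 82 (giving 6724).
Indices 33 through 82: 50 terms.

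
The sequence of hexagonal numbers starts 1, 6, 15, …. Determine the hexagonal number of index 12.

276

The 12th hexagonal number is n(2n−1) with n = 12.
12·(2·12 − 1) = 12·23 = 276.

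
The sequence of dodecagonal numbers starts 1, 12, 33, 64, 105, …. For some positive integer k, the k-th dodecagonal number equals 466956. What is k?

Set n(5n−4) = 466956, giving 5n² − 4n − 466956 = 0.
So n = (4 + 3056) / 10 = 3060/10 = 306.

306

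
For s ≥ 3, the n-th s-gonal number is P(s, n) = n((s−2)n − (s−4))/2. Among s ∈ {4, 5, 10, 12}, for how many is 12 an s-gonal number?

2

s = 4: P(4, 3) = 9 and P(4, 4) = 16; 12 is not s-gonal.
s = 5: P(5, 3) = 12. ✓
s = 10: P(10, 2) = 10 and P(10, 3) = 27; 12 is not s-gonal.
s = 12: P(12, 2) = 12. ✓
Hits: s ∈ {5, 12} → 2.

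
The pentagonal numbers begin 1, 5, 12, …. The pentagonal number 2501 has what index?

41

Set n(3n−1)/2 = 2501, giving 3n² − n − 5002 = 0.
The discriminant is 1 + 24·2501 = 60025, and √60025 = 245.
So n = (1 + 245) / 6 = 246/6 = 41.
Check: 41·(3·41 − 1)/2 = 2501. ✓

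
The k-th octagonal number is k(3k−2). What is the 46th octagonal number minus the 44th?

46·(3·46 − 2) = 6256 and 44·(3·44 − 2) = 5720.
Difference: 6256 − 5720 = 536.

536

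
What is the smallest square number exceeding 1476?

Solve n² > 1476 for integer n.
The largest n with value ≤ 1476 is 38 (since 1444 ≤ 1476 < 1521), so the first above is n = 39, value 1521.

1521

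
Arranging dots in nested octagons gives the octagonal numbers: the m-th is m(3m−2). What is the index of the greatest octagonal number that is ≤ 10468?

59

Solve n(3n−2) ≤ 10468 for integer n.
n = 59 gives 10325 ≤ 10468, while n = 60 gives 10680 > 10468; so the answer is index 59.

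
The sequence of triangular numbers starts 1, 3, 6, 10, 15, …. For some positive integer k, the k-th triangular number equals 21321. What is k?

Set n(n+1)/2 = 21321, giving n² + n − 42642 = 0.
The discriminant is 1 + 8·21321 = 170569, and √170569 = 413.
So n = (-1 + 413) / 2 = 412/2 = 206.
Check: 206·207/2 = 21321. ✓

206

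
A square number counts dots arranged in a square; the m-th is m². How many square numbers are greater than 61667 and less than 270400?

271

The n-th square number is n².
Smallest index with value > 61667: n = 249 (giving 62001).
Largest index with value < 270400: n = 519 (giving 269361).
Indices 249 through 519: 271 terms.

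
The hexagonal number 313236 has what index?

396

Set n(2n−1) = 313236, giving 2n² − n − 313236 = 0.
The discriminant is 1 + 8·313236 = 2505889, and √2505889 = 1583.
So n = (1 + 1583) / 4 = 1584/4 = 396.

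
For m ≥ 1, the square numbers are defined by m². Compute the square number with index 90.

8100

90² = 8100.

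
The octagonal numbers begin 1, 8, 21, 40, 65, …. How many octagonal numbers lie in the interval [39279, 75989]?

The n-th octagonal number is n(3n−2).
Smallest index with value ≥ 39279: n = 115 (giving 39445).
Largest index with value ≤ 75989: n = 159 (giving 75525).
Indices 115 through 159: 45 terms.

45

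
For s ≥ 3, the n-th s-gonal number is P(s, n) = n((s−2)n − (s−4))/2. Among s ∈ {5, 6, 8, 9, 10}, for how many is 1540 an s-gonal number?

s = 5: P(5, 32) = 1520 and P(5, 33) = 1617; 1540 is not s-gonal.
s = 6: P(6, 28) = 1540. ✓
s = 8: P(8, 22) = 1408 and P(8, 23) = 1541; 1540 is not s-gonal.
s = 9: P(9, 21) = 1491 and P(9, 22) = 1639; 1540 is not s-gonal.
s = 10: P(10, 20) = 1540. ✓
Hits: s ∈ {6, 10} → 2.

2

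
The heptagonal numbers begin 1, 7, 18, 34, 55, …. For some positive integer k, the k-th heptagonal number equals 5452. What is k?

Set n(5n−3)/2 = 5452, giving 5n² − 3n − 10904 = 0.
The discriminant is 9 + 40·5452 = 218089, and √218089 = 467.
So n = (3 + 467) / 10 = 470/10 = 47.

47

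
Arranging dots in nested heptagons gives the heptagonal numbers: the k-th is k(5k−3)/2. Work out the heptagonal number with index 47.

The 47th heptagonal number is n(5n−3)/2 with n = 47.
47·(5·47 − 3)/2 = 47·232/2 = 47·116 = 5452.

5452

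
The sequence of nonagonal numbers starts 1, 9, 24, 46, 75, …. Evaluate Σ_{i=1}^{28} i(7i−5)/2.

Σ i(7i−5)/2 = (7Σi² − 5Σi) / 2 over i = 1..28.
Σi = 406 and Σi² = 7714.
(7·7714 − 5·406) / 2 = 51968/2 = 25984.

25984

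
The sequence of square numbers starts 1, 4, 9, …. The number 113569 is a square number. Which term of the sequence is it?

We need n² = 113569, so n = √113569 = 337.

337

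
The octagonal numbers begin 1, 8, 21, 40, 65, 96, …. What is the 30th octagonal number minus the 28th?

344

30·(3·30 − 2) = 2640 and 28·(3·28 − 2) = 2296.
Difference: 2640 − 2296 = 344.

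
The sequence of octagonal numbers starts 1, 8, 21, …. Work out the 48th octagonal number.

6816

The 48th octagonal number is n(3n−2) with n = 48.
48·(3·48 − 2) = 48·142 = 6816.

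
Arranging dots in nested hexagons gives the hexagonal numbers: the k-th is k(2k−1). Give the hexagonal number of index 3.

15

The 3rd hexagonal number is n(2n−1) with n = 3.
3·(2·3 − 1) = 3·5 = 15.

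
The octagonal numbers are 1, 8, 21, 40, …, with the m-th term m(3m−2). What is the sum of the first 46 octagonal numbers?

98371

Σ i(3i−2) = 3Σi² − 2Σi over i = 1..46.
Σi = 1081 and Σi² = 33511.
3·33511 − 2·1081 = 98371.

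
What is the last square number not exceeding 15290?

Solve n² ≤ 15290 for integer n.
n = 123 gives 15129 ≤ 15290, while n = 124 gives 15376 > 15290; so the answer is 15129.

15129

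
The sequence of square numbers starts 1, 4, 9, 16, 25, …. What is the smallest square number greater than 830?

Solve n² > 830 for integer n.
The largest n with value ≤ 830 is 28 (since 784 ≤ 830 < 841), so the first above is n = 29, value 841.

841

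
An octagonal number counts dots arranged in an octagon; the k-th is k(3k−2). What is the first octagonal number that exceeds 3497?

3605

Solve n(3n−2) > 3497 for integer n.
The largest n with value ≤ 3497 is 34 (since 3400 ≤ 3497 < 3605), so the first above is n = 35, value 3605.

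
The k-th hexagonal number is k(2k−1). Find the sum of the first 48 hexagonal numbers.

74872

Σ i(2i−1) = 2Σi² − Σi over i = 1..48.
Σi = 1176 and Σi² = 38024.
2·38024 − 1·1176 = 74872.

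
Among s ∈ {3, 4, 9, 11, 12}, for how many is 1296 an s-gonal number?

1

s = 3: P(3, 50) = 1275 and P(3, 51) = 1326; 1296 is not s-gonal.
s = 4: P(4, 36) = 1296. ✓
s = 9: P(9, 19) = 1216 and P(9, 20) = 1350; 1296 is not s-gonal.
s = 11: P(11, 17) = 1241 and P(11, 18) = 1395; 1296 is not s-gonal.
s = 12: P(12, 16) = 1216 and P(12, 17) = 1377; 1296 is not s-gonal.
Hits: s ∈ {4} → 1.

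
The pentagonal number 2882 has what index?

Set n(3n−1)/2 = 2882, giving 3n² − n − 5764 = 0.
So n = (1 + 263) / 6 = 264/6 = 44.

44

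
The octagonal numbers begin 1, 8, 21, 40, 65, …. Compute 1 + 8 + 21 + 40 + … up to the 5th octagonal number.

135

Σ i(3i−2) = 3Σi² − 2Σi over i = 1..5.
Σi = 15 and Σi² = 55.
3·55 − 2·15 = 135.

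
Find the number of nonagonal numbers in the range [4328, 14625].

The n-th nonagonal number is n(7n−5)/2.
Smallest index with value ≥ 4328: n = 36 (giving 4446).
Largest index with value ≤ 14625: n = 65 (giving 14625).
Indices 36 through 65: 30 terms.

30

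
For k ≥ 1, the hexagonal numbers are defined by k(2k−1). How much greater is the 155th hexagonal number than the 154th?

Consecutive hexagonal numbers differ by 4n − 3: here 4·155 − 3 = 617.

617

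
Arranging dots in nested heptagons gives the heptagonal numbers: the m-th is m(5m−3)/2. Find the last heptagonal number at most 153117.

Solve n(5n−3)/2 ≤ 153117 for integer n.
n = 247 gives 152152 ≤ 153117, while n = 248 gives 153388 > 153117; so the answer is 152152.

152152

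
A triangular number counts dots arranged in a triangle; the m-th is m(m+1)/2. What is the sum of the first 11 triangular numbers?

286

Σ i(i+1)/2 = (Σi² + Σi) / 2 over i = 1..11.
Σi = 66 and Σi² = 506.
(1·506 + 1·66) / 2 = 572/2 = 286.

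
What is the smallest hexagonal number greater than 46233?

Solve n(2n−1) > 46233 for integer n.
The largest n with value ≤ 46233 is 152 (since 46056 ≤ 46233 < 46665), so the first above is n = 153, value 46665.

46665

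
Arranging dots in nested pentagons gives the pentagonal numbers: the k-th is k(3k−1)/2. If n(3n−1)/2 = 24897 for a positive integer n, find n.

129

Set n(3n−1)/2 = 24897, giving 3n² − n − 49794 = 0.
So n = (1 + 773) / 6 = 774/6 = 129.
Check: 129·(3·129 − 1)/2 = 24897. ✓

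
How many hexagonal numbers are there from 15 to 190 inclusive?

The n-th hexagonal number is n(2n−1).
Smallest index with value ≥ 15: n = 3 (giving 15).
Largest index with value ≤ 190: n = 10 (giving 190).
Indices 3 through 10: 8 terms.

8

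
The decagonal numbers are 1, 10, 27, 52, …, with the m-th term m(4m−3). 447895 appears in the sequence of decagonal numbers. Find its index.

335

Set n(4n−3) = 447895, giving 4n² − 3n − 447895 = 0.
The discriminant is 9 + 16·447895 = 7166329, and √7166329 = 2677.
So n = (3 + 2677) / 8 = 2680/8 = 335.
Check: 335·(4·335 − 3) = 447895. ✓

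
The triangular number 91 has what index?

13

Set n(n+1)/2 = 91, giving n² + n − 182 = 0.
The discriminant is 1 + 8·91 = 729, and √729 = 27.
So n = (-1 + 27) / 2 = 26/2 = 13.
Check: 13·14/2 = 91. ✓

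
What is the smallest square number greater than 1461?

Solve n² > 1461 for integer n.
The largest n with value ≤ 1461 is 38 (since 1444 ≤ 1461 < 1521), so the first above is n = 39, value 1521.

1521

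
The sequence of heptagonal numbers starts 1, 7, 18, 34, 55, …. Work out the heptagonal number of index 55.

7480

55·(5·55 − 3)/2 = 55·272/2 = 55·136 = 7480.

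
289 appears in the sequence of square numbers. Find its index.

We need n² = 289, so n = √289 = 17.

17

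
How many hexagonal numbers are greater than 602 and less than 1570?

11

The n-th hexagonal number is n(2n−1).
Smallest index with value > 602: n = 18 (giving 630).
Largest index with value < 1570: n = 28 (giving 1540).
Indices 18 through 28: 11 terms.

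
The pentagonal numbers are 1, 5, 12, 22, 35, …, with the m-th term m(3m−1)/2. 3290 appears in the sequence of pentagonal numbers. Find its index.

Set n(3n−1)/2 = 3290, giving 3n² − n − 6580 = 0.
The discriminant is 1 + 24·3290 = 78961, and √78961 = 281.
So n = (1 + 281) / 6 = 282/6 = 47.

47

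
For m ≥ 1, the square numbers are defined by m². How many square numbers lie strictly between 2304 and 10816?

The n-th square number is n².
Smallest index with value > 2304: n = 49 (giving 2401).
Largest index with value < 10816: n = 103 (giving 10609).
Indices 49 through 103: 55 terms.

55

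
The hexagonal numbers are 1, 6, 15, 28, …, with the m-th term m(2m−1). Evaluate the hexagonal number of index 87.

15051

The 87th hexagonal number is n(2n−1) with n = 87.
87·(2·87 − 1) = 87·173 = 15051.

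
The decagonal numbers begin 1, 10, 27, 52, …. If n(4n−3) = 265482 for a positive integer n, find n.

Set n(4n−3) = 265482, giving 4n² − 3n − 265482 = 0.
The discriminant is 9 + 16·265482 = 4247721, and √4247721 = 2061.
So n = (3 + 2061) / 8 = 2064/8 = 258.

258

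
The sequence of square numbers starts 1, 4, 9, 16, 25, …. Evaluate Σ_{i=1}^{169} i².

1623245

Σ_{i=1}^{169} i² = 169·170·339/6 = 1623245.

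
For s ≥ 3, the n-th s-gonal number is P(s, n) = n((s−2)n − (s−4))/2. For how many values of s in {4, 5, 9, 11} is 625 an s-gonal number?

1

s = 4: P(4, 25) = 625. ✓
s = 5: P(5, 20) = 590 and P(5, 21) = 651; 625 is not s-gonal.
s = 9: P(9, 13) = 559 and P(9, 14) = 651; 625 is not s-gonal.
s = 11: P(11, 12) = 606 and P(11, 13) = 715; 625 is not s-gonal.
Hits: s ∈ {4} → 1.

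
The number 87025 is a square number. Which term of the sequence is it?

We need n² = 87025, so n = √87025 = 295.
Check: 295² = 87025. ✓

295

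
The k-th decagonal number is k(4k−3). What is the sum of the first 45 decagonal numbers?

122475

Σ i(4i−3) = 4Σi² − 3Σi over i = 1..45.
Σi = 1035 and Σi² = 31395.
4·31395 − 3·1035 = 122475.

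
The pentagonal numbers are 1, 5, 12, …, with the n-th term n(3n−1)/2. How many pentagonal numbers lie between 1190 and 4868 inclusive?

29

The n-th pentagonal number is n(3n−1)/2.
Smallest index with value ≥ 1190: n = 29 (giving 1247).
Largest index with value ≤ 4868: n = 57 (giving 4845).
Indices 29 through 57: 29 terms.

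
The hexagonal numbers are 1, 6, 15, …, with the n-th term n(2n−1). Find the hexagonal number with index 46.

4186

The 46th hexagonal number is n(2n−1) with n = 46.
46·(2·46 − 1) = 46·91 = 4186.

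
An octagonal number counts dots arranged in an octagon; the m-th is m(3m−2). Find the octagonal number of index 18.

936

The 18th octagonal number is n(3n−2) with n = 18.
18·(3·18 − 2) = 18·52 = 936.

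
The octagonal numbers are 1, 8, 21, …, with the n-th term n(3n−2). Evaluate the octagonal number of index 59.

10325

59·(3·59 − 2) = 59·175 = 10325.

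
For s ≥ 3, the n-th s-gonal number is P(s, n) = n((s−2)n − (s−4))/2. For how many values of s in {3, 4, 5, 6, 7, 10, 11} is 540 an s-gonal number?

2

s = 3: P(3, 32) = 528 and P(3, 33) = 561; 540 is not s-gonal.
s = 4: P(4, 23) = 529 and P(4, 24) = 576; 540 is not s-gonal.
s = 5: P(5, 19) = 532 and P(5, 20) = 590; 540 is not s-gonal.
s = 6: P(6, 16) = 496 and P(6, 17) = 561; 540 is not s-gonal.
s = 7: P(7, 15) = 540. ✓
s = 10: P(10, 12) = 540. ✓
s = 11: P(11, 11) = 506 and P(11, 12) = 606; 540 is not s-gonal.
Hits: s ∈ {7, 10} → 2.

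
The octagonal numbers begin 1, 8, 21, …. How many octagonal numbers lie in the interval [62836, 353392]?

The n-th octagonal number is n(3n−2).
Smallest index with value ≥ 62836: n = 146 (giving 63656).
Largest index with value ≤ 353392: n = 343 (giving 352261).
Indices 146 through 343: 198 terms.

198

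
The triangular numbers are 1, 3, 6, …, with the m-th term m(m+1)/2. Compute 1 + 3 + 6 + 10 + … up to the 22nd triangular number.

2024

Σ i(i+1)/2 = (Σi² + Σi) / 2 over i = 1..22.
Σi = 253 and Σi² = 3795.
(1·3795 + 1·253) / 2 = 4048/2 = 2024.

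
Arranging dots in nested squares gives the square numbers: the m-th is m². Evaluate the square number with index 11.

121

The 11th square number is n² with n = 11.
11² = 121.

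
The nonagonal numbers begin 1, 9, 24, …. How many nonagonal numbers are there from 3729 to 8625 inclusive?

The n-th nonagonal number is n(7n−5)/2.
Smallest index with value ≥ 3729: n = 33 (giving 3729).
Largest index with value ≤ 8625: n = 50 (giving 8625).
Indices 33 through 50: 18 terms.

18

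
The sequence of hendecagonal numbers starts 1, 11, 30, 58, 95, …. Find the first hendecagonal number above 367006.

Solve n(9n−7)/2 > 367006 for integer n.
The largest n with value ≤ 367006 is 285 (since 364515 ≤ 367006 < 367081), so the first above is n = 286, value 367081.

367081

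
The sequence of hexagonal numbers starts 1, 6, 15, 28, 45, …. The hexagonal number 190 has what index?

Set n(2n−1) = 190, giving 2n² − n − 190 = 0.
The discriminant is 1 + 8·190 = 1521, and √1521 = 39.
So n = (1 + 39) / 4 = 40/4 = 10.

10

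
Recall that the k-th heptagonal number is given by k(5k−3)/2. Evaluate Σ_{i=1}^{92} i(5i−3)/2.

653108

Σ i(5i−3)/2 = (5Σi² − 3Σi) / 2 over i = 1..92.
Σi = 4278 and Σi² = 263810.
(5·263810 − 3·4278) / 2 = 1306216/2 = 653108.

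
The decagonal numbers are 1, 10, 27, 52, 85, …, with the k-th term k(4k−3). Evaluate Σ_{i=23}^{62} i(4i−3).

305220

Σ i(4i−3) = 4Σi² − 3Σi over i = 23..62.
Σi = 1953 − 253 = 1700 and Σi² = 81375 − 3795 = 77580.
4·77580 − 3·1700 = 305220.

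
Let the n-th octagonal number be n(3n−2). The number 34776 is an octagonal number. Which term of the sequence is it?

108

Set n(3n−2) = 34776, giving 3n² − 2n − 34776 = 0.
The discriminant is 4 + 12·34776 = 417316, and √417316 = 646.
So n = (2 + 646) / 6 = 648/6 = 108.
Check: 108·(3·108 − 2) = 34776. ✓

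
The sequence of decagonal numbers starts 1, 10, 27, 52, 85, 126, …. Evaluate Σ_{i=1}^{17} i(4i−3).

Σ i(4i−3) = 4Σi² − 3Σi over i = 1..17.
Σi = 153 and Σi² = 1785.
4·1785 − 3·153 = 6681.

6681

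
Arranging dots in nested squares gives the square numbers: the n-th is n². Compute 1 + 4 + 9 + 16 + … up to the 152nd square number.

1182180

Σ_{i=1}^{152} i² = 152·153·305/6 = 1182180.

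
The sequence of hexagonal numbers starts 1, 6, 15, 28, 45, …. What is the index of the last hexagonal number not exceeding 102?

7

Solve n(2n−1) ≤ 102 for integer n.
n = 7 gives 91 ≤ 102, while n = 8 gives 120 > 102; so the answer is index 7.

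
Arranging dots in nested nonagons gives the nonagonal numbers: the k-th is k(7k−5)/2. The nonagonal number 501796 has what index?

Set n(7n−5)/2 = 501796, giving 7n² − 5n − 1003592 = 0.
The discriminant is 25 + 56·501796 = 28100601, and √28100601 = 5301.
So n = (5 + 5301) / 14 = 5306/14 = 379.

379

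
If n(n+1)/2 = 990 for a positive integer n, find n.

Set n(n+1)/2 = 990, giving n² + n − 1980 = 0.
The discriminant is 1 + 8·990 = 7921, and √7921 = 89.
So n = (-1 + 89) / 2 = 88/2 = 44.

44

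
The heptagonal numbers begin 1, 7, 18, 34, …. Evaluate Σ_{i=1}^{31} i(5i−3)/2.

Σ i(5i−3)/2 = (5Σi² − 3Σi) / 2 over i = 1..31.
Σi = 496 and Σi² = 10416.
(5·10416 − 3·496) / 2 = 50592/2 = 25296.

25296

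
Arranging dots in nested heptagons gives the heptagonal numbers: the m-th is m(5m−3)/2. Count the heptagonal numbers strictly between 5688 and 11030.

The n-th heptagonal number is n(5n−3)/2.
Smallest index with value > 5688: n = 49 (giving 5929).
Largest index with value < 11030: n = 66 (giving 10791).
Indices 49 through 66: 18 terms.

18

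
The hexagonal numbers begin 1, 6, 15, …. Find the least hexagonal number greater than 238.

276

Solve n(2n−1) > 238 for integer n.
The largest n with value ≤ 238 is 11 (since 231 ≤ 238 < 276), so the first above is n = 12, value 276.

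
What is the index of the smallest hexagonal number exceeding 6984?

60

Solve n(2n−1) > 6984 for integer n.
The largest n with value ≤ 6984 is 59 (since 6903 ≤ 6984 < 7140), so the first above is n = 60, value 7140.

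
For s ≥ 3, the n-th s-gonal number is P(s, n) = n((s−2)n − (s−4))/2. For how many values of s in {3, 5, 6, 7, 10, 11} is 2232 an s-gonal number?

1

s = 3: P(3, 66) = 2211 and P(3, 67) = 2278; 2232 is not s-gonal.
s = 5: P(5, 38) = 2147 and P(5, 39) = 2262; 2232 is not s-gonal.
s = 6: P(6, 33) = 2145 and P(6, 34) = 2278; 2232 is not s-gonal.
s = 7: P(7, 30) = 2205 and P(7, 31) = 2356; 2232 is not s-gonal.
s = 10: P(10, 24) = 2232. ✓
s = 11: P(11, 22) = 2101 and P(11, 23) = 2300; 2232 is not s-gonal.
Hits: s ∈ {10} → 1.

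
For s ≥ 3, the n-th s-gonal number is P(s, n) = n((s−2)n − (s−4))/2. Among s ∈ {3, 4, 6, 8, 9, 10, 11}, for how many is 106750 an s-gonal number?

1

s = 3: P(3, 461) = 106491 and P(3, 462) = 106953; 106750 is not s-gonal.
s = 4: P(4, 326) = 106276 and P(4, 327) = 106929; 106750 is not s-gonal.
s = 6: P(6, 231) = 106491 and P(6, 232) = 107416; 106750 is not s-gonal.
s = 8: P(8, 188) = 105656 and P(8, 189) = 106785; 106750 is not s-gonal.
s = 9: P(9, 175) = 106750. ✓
s = 10: P(10, 163) = 105787 and P(10, 164) = 107092; 106750 is not s-gonal.
s = 11: P(11, 154) = 106183 and P(11, 155) = 107570; 106750 is not s-gonal.
Hits: s ∈ {9} → 1.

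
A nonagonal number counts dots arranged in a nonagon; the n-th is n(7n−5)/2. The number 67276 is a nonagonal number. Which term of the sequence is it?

139

Set n(7n−5)/2 = 67276, giving 7n² − 5n − 134552 = 0.
The discriminant is 25 + 56·67276 = 3767481, and √3767481 = 1941.
So n = (5 + 1941) / 14 = 1946/14 = 139.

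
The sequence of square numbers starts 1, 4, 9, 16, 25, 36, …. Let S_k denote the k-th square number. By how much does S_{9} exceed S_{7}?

32

9² = 81 and 7² = 49.
Difference: 81 − 49 = 32.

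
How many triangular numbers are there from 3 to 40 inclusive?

The n-th triangular number is n(n+1)/2.
Smallest index with value ≥ 3: n = 2 (giving 3).
Largest index with value ≤ 40: n = 8 (giving 36).
Indices 2 through 8: 7 terms.

7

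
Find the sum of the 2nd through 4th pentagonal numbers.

Σ i(3i−1)/2 = (3Σi² − Σi) / 2 over i = 2..4.
Σi = 10 − 1 = 9 and Σi² = 30 − 1 = 29.
(3·29 − 1·9) / 2 = 78/2 = 39.

39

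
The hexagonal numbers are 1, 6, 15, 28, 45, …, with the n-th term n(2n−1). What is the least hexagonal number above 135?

153

Solve n(2n−1) > 135 for integer n.
The largest n with value ≤ 135 is 8 (since 120 ≤ 135 < 153), so the first above is n = 9, value 153.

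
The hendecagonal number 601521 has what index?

366

Set n(9n−7)/2 = 601521, giving 9n² − 7n − 1203042 = 0.
The discriminant is 49 + 72·601521 = 43309561, and √43309561 = 6581.
So n = (7 + 6581) / 18 = 6588/18 = 366.
Check: 366·(9·366 − 7)/2 = 601521. ✓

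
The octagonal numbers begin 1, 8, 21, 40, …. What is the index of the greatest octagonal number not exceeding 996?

18

Solve n(3n−2) ≤ 996 for integer n.
n = 18 gives 936 ≤ 996, while n = 19 gives 1045 > 996; so the answer is index 18.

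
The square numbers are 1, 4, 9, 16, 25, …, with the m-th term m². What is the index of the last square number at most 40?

6

Solve n² ≤ 40 for integer n.
n = 6 gives 36 ≤ 40, while n = 7 gives 49 > 40; so the answer is index 6.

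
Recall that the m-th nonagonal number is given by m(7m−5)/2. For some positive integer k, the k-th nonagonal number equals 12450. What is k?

60

Set n(7n−5)/2 = 12450, giving 7n² − 5n − 24900 = 0.
The discriminant is 25 + 56·12450 = 697225, and √697225 = 835.
So n = (5 + 835) / 14 = 840/14 = 60.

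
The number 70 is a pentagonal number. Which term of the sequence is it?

7

Set n(3n−1)/2 = 70, giving 3n² − n − 140 = 0.
So n = (1 + 41) / 6 = 42/6 = 7.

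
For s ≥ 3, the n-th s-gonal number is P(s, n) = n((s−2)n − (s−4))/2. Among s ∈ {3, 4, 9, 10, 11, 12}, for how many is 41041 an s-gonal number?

2

s = 3: P(3, 286) = 41041. ✓
s = 4: P(4, 202) = 40804 and P(4, 203) = 41209; 41041 is not s-gonal.
s = 9: P(9, 108) = 40554 and P(9, 109) = 41311; 41041 is not s-gonal.
s = 10: P(10, 101) = 40501 and P(10, 102) = 41310; 41041 is not s-gonal.
s = 11: P(11, 95) = 40280 and P(11, 96) = 41136; 41041 is not s-gonal.
s = 12: P(12, 91) = 41041. ✓
Hits: s ∈ {3, 12} → 2.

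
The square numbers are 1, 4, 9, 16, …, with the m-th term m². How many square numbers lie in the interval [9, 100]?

8

The n-th square number is n².
Smallest index with value ≥ 9: n = 3 (giving 9).
Largest index with value ≤ 100: n = 10 (giving 100).
Indices 3 through 10: 8 terms.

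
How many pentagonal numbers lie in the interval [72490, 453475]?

331

The n-th pentagonal number is n(3n−1)/2.
Smallest index with value ≥ 72490: n = 220 (giving 72490).
Largest index with value ≤ 453475: n = 550 (giving 453475).
Indices 220 through 550: 331 terms.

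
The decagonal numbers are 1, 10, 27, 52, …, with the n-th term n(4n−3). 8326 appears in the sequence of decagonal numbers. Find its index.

46

Set n(4n−3) = 8326, giving 4n² − 3n − 8326 = 0.
So n = (3 + 365) / 8 = 368/8 = 46.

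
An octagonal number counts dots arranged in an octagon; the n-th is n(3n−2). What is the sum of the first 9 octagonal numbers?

765

Σ i(3i−2) = 3Σi² − 2Σi over i = 1..9.
Σi = 45 and Σi² = 285.
3·285 − 2·45 = 765.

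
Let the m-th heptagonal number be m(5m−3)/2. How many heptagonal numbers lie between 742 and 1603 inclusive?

8

The n-th heptagonal number is n(5n−3)/2.
Smallest index with value ≥ 742: n = 18 (giving 783).
Largest index with value ≤ 1603: n = 25 (giving 1525).
Indices 18 through 25: 8 terms.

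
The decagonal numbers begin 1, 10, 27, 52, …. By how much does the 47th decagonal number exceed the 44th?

47·(4·47 − 3) = 8695 and 44·(4·44 − 3) = 7612.
Difference: 8695 − 7612 = 1083.

1083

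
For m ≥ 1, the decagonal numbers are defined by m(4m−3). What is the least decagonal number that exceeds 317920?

Solve n(4n−3) > 317920 for integer n.
The largest n with value ≤ 317920 is 282 (since 317250 ≤ 317920 < 319507), so the first above is n = 283, value 319507.

319507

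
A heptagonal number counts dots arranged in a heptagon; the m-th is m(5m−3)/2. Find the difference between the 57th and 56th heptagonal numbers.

281

Consecutive heptagonal numbers differ by 5n − 4: here 5·57 − 4 = 281.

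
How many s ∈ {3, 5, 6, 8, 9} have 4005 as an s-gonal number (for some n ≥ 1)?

s = 3: P(3, 89) = 4005. ✓
s = 5: P(5, 51) = 3876 and P(5, 52) = 4030; 4005 is not s-gonal.
s = 6: P(6, 45) = 4005. ✓
s = 8: P(8, 36) = 3816 and P(8, 37) = 4033; 4005 is not s-gonal.
s = 9: P(9, 34) = 3961 and P(9, 35) = 4200; 4005 is not s-gonal.
Hits: s ∈ {3, 6} → 2.

2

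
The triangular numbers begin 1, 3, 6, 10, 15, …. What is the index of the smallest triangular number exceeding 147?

17

Solve n(n+1)/2 > 147 for integer n.
The largest n with value ≤ 147 is 16 (since 136 ≤ 147 < 153), so the first above is n = 17, value 153.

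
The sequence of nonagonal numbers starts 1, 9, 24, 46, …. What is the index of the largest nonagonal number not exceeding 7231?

Solve n(7n−5)/2 ≤ 7231 for integer n.
n = 45 gives 6975 ≤ 7231, while n = 46 gives 7291 > 7231; so the answer is index 45.

45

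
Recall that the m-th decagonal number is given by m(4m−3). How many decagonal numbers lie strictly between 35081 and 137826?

The n-th decagonal number is n(4n−3).
Smallest index with value > 35081: n = 95 (giving 35815).
Largest index with value < 137826: n = 185 (giving 136345).
Indices 95 through 185: 91 terms.

91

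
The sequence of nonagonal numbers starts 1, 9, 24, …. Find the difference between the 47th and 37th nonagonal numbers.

47·(7·47 − 5)/2 = 7614 and 37·(7·37 − 5)/2 = 4699.
Difference: 7614 − 4699 = 2915.

2915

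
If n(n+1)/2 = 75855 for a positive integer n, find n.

389

Set n(n+1)/2 = 75855, giving n² + n − 151710 = 0.
The discriminant is 1 + 8·75855 = 606841, and √606841 = 779.
So n = (-1 + 779) / 2 = 778/2 = 389.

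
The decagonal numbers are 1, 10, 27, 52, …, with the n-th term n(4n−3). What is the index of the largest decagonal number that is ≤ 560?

Solve n(4n−3) ≤ 560 for integer n.
n = 12 gives 540 ≤ 560, while n = 13 gives 637 > 560; so the answer is index 12.

12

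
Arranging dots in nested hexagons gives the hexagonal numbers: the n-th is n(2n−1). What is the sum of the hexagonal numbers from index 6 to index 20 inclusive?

Σ i(2i−1) = 2Σi² − Σi over i = 6..20.
Σi = 210 − 15 = 195 and Σi² = 2870 − 55 = 2815.
2·2815 − 1·195 = 5435.

5435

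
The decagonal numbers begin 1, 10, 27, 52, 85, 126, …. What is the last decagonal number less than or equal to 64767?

Solve n(4n−3) ≤ 64767 for integer n.
n = 127 gives 64135 ≤ 64767, while n = 128 gives 65152 > 64767; so the answer is 64135.

64135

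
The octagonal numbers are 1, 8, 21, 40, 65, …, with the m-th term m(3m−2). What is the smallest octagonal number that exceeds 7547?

7701

Solve n(3n−2) > 7547 for integer n.
The largest n with value ≤ 7547 is 50 (since 7400 ≤ 7547 < 7701), so the first above is n = 51, value 7701.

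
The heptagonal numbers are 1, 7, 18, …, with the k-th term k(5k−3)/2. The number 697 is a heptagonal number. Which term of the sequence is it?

Set n(5n−3)/2 = 697, giving 5n² − 3n − 1394 = 0.
The discriminant is 9 + 40·697 = 27889, and √27889 = 167.
So n = (3 + 167) / 10 = 170/10 = 17.

17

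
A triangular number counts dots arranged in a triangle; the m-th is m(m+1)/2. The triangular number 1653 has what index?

Set n(n+1)/2 = 1653, giving n² + n − 3306 = 0.
So n = (-1 + 115) / 2 = 114/2 = 57.
Check: 57·58/2 = 1653. ✓

57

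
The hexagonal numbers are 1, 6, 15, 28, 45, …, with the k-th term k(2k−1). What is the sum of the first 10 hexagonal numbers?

Σ i(2i−1) = 2Σi² − Σi over i = 1..10.
Σi = 55 and Σi² = 385.
2·385 − 1·55 = 715.

715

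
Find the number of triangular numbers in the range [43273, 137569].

231

The n-th triangular number is n(n+1)/2.
Smallest index with value ≥ 43273: n = 294 (giving 43365).
Largest index with value ≤ 137569: n = 524 (giving 137550).
Indices 294 through 524: 231 terms.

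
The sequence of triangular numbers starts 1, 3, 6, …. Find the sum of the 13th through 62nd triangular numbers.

41300

Σ i(i+1)/2 = (Σi² + Σi) / 2 over i = 13..62.
Σi = 1953 − 78 = 1875 and Σi² = 81375 − 650 = 80725.
(1·80725 + 1·1875) / 2 = 82600/2 = 41300.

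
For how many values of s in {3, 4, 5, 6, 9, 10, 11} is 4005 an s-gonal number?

2

s = 3: P(3, 89) = 4005. ✓
s = 4: P(4, 63) = 3969 and P(4, 64) = 4096; 4005 is not s-gonal.
s = 5: P(5, 51) = 3876 and P(5, 52) = 4030; 4005 is not s-gonal.
s = 6: P(6, 45) = 4005. ✓
s = 9: P(9, 34) = 3961 and P(9, 35) = 4200; 4005 is not s-gonal.
s = 10: P(10, 32) = 4000 and P(10, 33) = 4257; 4005 is not s-gonal.
s = 11: P(11, 30) = 3945 and P(11, 31) = 4216; 4005 is not s-gonal.
Hits: s ∈ {3, 6} → 2.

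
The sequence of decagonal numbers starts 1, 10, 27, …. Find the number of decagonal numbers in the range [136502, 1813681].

488

The n-th decagonal number is n(4n−3).
Smallest index with value ≥ 136502: n = 186 (giving 137826).
Largest index with value ≤ 1813681: n = 673 (giving 1809697).
Indices 186 through 673: 488 terms.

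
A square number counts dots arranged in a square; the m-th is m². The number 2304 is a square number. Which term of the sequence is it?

48

We need n² = 2304, so n = √2304 = 48.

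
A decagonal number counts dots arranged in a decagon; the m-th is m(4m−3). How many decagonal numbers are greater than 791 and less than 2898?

The n-th decagonal number is n(4n−3).
Smallest index with value > 791: n = 15 (giving 855).
Largest index with value < 2898: n = 27 (giving 2835).
Indices 15 through 27: 13 terms.

13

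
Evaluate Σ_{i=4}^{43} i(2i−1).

Σ i(2i−1) = 2Σi² − Σi over i = 4..43.
Σi = 946 − 6 = 940 and Σi² = 27434 − 14 = 27420.
2·27420 − 1·940 = 53900.

53900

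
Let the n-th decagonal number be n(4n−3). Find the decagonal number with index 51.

10251

The 51st decagonal number is n(4n−3) with n = 51.
51·(4·51 − 3) = 51·201 = 10251.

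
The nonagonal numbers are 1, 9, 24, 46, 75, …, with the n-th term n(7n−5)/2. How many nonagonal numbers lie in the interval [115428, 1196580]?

The n-th nonagonal number is n(7n−5)/2.
Smallest index with value ≥ 115428: n = 182 (giving 115479).
Largest index with value ≤ 1196580: n = 585 (giving 1196325).
Indices 182 through 585: 404 terms.

404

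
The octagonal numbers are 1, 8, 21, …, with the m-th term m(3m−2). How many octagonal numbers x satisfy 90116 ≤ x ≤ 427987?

The n-th octagonal number is n(3n−2).
Smallest index with value ≥ 90116: n = 174 (giving 90480).
Largest index with value ≤ 427987: n = 378 (giving 427896).
Indices 174 through 378: 205 terms.

205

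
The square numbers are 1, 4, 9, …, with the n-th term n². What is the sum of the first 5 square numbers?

Σ_{i=1}^{5} i² = 5·6·11/6 = 55.

55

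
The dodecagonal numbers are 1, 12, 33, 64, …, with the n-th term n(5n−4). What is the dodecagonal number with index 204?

207264

204·(5·204 − 4) = 204·1016 = 207264.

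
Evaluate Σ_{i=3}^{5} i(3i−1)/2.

69

Σ i(3i−1)/2 = (3Σi² − Σi) / 2 over i = 3..5.
Σi = 15 − 3 = 12 and Σi² = 55 − 5 = 50.
(3·50 − 1·12) / 2 = 138/2 = 69.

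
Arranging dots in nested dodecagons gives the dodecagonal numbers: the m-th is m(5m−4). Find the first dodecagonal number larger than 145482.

145521

Solve n(5n−4) > 145482 for integer n.
The largest n with value ≤ 145482 is 170 (since 143820 ≤ 145482 < 145521), so the first above is n = 171, value 145521.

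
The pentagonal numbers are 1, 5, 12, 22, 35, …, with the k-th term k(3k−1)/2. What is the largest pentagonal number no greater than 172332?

172212

Solve n(3n−1)/2 ≤ 172332 for integer n.
n = 339 gives 172212 ≤ 172332, while n = 340 gives 173230 > 172332; so the answer is 172212.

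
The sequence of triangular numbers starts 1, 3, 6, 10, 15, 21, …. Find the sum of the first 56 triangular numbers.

30856

Σ i(i+1)/2 = (Σi² + Σi) / 2 over i = 1..56.
Σi = 1596 and Σi² = 60116.
(1·60116 + 1·1596) / 2 = 61712/2 = 30856.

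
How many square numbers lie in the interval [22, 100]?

6

The n-th square number is n².
Smallest index with value ≥ 22: n = 5 (giving 25).
Largest index with value ≤ 100: n = 10 (giving 100).
Indices 5 through 10: 6 terms.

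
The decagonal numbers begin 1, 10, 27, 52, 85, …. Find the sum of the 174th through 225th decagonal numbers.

Σ i(4i−3) = 4Σi² − 3Σi over i = 174..225.
Σi = 25425 − 15051 = 10374 and Σi² = 3822225 − 1740899 = 2081326.
4·2081326 − 3·10374 = 8294182.

8294182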